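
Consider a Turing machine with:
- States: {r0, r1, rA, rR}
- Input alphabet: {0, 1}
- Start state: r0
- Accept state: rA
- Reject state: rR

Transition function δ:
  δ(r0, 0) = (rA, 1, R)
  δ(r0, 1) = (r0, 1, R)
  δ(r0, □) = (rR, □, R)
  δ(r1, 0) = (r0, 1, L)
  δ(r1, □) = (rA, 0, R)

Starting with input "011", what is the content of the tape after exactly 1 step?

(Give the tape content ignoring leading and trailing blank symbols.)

Execution trace:
Initial: [r0]011
Step 1: δ(r0, 0) = (rA, 1, R) → 1[rA]11

The machine reaches the accept state rA and halts.

After 1 step, the tape (ignoring leading/trailing blanks) is: 111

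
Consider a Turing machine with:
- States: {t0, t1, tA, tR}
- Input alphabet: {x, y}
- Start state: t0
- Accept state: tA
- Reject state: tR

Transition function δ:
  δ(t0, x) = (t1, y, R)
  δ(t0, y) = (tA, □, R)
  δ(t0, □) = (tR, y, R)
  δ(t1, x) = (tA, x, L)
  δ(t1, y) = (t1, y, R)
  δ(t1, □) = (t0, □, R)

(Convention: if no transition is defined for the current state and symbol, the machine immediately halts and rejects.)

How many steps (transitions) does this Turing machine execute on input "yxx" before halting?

Execution trace:
Initial: [t0]yxx
Step 1: δ(t0, y) = (tA, □, R) → □[tA]xx

The machine reaches the accept state tA and halts.

The machine executed 1 step before halting.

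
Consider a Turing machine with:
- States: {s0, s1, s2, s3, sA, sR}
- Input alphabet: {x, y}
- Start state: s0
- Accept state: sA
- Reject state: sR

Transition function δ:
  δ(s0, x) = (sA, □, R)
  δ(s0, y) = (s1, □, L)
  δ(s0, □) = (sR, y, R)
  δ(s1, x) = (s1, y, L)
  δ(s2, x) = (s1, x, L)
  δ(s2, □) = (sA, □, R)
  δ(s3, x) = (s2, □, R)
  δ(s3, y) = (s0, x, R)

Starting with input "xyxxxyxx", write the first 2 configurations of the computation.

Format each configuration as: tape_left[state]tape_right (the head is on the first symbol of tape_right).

Transitions applied:
Step 1: δ(s0, x) = (sA, □, R)

The first 2 configurations are:
[s0]xyxxxyxx ⊢ □[sA]yxxxyxx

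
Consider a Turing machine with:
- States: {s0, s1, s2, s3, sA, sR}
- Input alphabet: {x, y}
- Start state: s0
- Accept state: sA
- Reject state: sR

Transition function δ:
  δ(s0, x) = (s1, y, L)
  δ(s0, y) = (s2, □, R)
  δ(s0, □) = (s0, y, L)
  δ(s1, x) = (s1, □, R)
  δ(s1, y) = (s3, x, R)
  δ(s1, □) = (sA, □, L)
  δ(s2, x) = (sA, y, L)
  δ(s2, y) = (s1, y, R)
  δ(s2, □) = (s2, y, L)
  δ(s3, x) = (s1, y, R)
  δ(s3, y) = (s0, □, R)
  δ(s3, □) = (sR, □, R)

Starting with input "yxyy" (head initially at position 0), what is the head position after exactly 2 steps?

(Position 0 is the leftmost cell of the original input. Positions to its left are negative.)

Execution trace (head position shown):
Step 0: [s0]yxyy  (head at position 0)
Step 1: move right → □[s2]xyy  (head at position 1)
Step 2: move left → [sA]□yyy  (head at position 0)

After 2 steps, the head is at position 0.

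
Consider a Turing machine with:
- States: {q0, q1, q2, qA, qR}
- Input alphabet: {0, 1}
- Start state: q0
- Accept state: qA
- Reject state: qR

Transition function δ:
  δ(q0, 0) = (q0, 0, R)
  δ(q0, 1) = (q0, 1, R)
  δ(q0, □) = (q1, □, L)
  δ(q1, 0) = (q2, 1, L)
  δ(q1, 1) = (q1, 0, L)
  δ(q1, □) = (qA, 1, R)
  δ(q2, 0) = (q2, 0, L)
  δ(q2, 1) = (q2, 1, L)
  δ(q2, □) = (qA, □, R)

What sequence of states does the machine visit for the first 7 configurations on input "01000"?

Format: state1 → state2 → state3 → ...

Execution trace:
Initial: [q0]01000
Step 1: δ(q0, 0) = (q0, 0, R) → 0[q0]1000
Step 2: δ(q0, 1) = (q0, 1, R) → 01[q0]000
Step 3: δ(q0, 0) = (q0, 0, R) → 010[q0]00
Step 4: δ(q0, 0) = (q0, 0, R) → 0100[q0]0
Step 5: δ(q0, 0) = (q0, 0, R) → 01000[q0]□
Step 6: δ(q0, □) = (q1, □, L) → 0100[q1]0□

State sequence: q0 → q0 → q0 → q0 → q0 → q0 → q1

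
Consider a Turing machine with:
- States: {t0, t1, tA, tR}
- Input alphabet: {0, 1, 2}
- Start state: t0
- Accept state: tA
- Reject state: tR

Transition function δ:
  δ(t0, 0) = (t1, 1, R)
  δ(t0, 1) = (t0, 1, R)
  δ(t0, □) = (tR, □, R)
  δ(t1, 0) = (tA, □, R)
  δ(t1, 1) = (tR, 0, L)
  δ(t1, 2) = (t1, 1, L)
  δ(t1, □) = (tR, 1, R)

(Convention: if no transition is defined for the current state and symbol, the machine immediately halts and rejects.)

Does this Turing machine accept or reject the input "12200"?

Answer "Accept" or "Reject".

Execution trace:
Initial: [t0]12200
Step 1: δ(t0, 1) = (t0, 1, R) → 1[t0]2200

No transition is defined for δ(t0, 2). By convention the machine halts and rejects.

Answer: Reject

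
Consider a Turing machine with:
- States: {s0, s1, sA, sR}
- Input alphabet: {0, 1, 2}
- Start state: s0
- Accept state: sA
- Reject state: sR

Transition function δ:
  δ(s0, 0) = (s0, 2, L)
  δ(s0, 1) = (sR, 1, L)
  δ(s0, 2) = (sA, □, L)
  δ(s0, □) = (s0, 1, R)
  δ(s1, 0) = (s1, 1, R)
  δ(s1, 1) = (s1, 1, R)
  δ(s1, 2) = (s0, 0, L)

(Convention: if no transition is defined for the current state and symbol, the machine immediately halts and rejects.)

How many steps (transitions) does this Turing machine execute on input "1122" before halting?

Execution trace:
Initial: [s0]1122
Step 1: δ(s0, 1) = (sR, 1, L) → [sR]□1122

The machine reaches the reject state sR and halts.

The machine executed 1 step before halting.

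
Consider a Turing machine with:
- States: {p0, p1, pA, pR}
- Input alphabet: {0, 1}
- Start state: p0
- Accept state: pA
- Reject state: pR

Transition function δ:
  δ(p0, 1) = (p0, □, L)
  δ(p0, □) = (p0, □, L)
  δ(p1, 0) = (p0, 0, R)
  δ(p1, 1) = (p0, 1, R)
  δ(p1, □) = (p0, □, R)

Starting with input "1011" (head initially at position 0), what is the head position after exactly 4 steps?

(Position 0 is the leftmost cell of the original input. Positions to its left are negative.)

Execution trace (head position shown):
Step 0: [p0]1011  (head at position 0)
Step 1: move left → [p0]□□011  (head at position -1)
Step 2: move left → [p0]□□□011  (head at position -2)
Step 3: move left → [p0]□□□□011  (head at position -3)
Step 4: move left → [p0]□□□□□011  (head at position -4)

After 4 steps, the head is at position -4.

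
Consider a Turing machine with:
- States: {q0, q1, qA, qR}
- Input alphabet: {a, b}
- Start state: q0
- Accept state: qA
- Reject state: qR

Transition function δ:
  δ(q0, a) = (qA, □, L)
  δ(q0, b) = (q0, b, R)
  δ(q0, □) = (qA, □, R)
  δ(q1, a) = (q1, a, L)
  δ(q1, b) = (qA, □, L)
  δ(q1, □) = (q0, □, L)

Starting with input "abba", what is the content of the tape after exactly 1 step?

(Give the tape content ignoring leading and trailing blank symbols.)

Execution trace:
Initial: [q0]abba
Step 1: δ(q0, a) = (qA, □, L) → [qA]□□bba

The machine reaches the accept state qA and halts.

After 1 step, the tape (ignoring leading/trailing blanks) is: bba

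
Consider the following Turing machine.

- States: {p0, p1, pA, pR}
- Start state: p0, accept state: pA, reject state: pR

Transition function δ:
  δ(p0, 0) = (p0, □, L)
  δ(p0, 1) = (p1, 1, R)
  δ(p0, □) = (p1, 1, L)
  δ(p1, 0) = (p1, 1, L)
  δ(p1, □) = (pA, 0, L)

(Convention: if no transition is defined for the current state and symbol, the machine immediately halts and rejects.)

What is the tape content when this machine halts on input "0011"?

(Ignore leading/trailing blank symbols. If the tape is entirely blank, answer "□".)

Execution trace:
Initial: [p0]0011
Step 1: δ(p0, 0) = (p0, □, L) → [p0]□□011
Step 2: δ(p0, □) = (p1, 1, L) → [p1]□1□011
Step 3: δ(p1, □) = (pA, 0, L) → [pA]□01□011

The machine reaches the accept state pA and halts.

Final tape (ignoring leading/trailing blanks): 01□011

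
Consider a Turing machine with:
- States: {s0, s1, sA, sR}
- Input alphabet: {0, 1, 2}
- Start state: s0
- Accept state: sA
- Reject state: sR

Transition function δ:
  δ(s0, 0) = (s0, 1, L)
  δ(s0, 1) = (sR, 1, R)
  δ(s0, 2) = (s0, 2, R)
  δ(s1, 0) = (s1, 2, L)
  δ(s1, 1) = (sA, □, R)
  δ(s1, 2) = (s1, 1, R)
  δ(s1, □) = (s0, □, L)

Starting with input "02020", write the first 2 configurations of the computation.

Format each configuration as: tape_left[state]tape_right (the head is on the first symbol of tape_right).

Transitions applied:
Step 1: δ(s0, 0) = (s0, 1, L)

The first 2 configurations are:
[s0]02020 ⊢ [s0]□12020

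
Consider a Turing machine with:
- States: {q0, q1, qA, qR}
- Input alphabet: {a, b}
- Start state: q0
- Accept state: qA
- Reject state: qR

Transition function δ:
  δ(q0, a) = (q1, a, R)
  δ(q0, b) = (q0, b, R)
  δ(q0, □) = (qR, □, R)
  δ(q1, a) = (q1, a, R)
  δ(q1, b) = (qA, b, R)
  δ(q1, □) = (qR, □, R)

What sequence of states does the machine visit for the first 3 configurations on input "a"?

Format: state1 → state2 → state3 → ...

Execution trace:
Initial: [q0]a
Step 1: δ(q0, a) = (q1, a, R) → a[q1]□
Step 2: δ(q1, □) = (qR, □, R) → a□[qR]□

The machine reaches the reject state qR and halts.

State sequence: q0 → q1 → qR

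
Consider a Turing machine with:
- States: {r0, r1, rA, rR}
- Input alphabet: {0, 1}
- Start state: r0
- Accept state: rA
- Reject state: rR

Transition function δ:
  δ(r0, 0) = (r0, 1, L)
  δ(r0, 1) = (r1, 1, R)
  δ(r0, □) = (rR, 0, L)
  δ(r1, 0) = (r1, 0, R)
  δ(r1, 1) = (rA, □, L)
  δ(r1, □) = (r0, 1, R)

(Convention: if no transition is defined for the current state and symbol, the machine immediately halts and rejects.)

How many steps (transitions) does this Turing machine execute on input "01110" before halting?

Execution trace:
Initial: [r0]01110
Step 1: δ(r0, 0) = (r0, 1, L) → [r0]□11110
Step 2: δ(r0, □) = (rR, 0, L) → [rR]□011110

The machine reaches the reject state rR and halts.

The machine executed 2 steps before halting.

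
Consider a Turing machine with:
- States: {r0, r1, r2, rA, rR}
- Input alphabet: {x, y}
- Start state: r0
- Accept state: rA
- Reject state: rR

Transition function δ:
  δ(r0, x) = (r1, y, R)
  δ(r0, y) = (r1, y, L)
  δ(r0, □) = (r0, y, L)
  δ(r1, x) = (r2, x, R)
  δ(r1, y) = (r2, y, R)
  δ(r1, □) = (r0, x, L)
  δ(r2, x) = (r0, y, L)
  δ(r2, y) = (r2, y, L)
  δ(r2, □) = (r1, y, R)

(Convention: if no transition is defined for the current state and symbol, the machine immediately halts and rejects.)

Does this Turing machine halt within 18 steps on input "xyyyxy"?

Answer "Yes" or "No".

Execution trace:
Initial: [r0]xyyyxy
Step 1: δ(r0, x) = (r1, y, R) → y[r1]yyyxy
Step 2: δ(r1, y) = (r2, y, R) → yy[r2]yyxy
Step 3: δ(r2, y) = (r2, y, L) → y[r2]yyyxy
Step 4: δ(r2, y) = (r2, y, L) → [r2]yyyyxy
Step 5: δ(r2, y) = (r2, y, L) → [r2]□yyyyxy
Step 6: δ(r2, □) = (r1, y, R) → y[r1]yyyyxy
Step 7: δ(r1, y) = (r2, y, R) → yy[r2]yyyxy
Step 8: δ(r2, y) = (r2, y, L) → y[r2]yyyyxy
Step 9: δ(r2, y) = (r2, y, L) → [r2]yyyyyxy
Step 10: δ(r2, y) = (r2, y, L) → [r2]□yyyyyxy
Step 11: δ(r2, □) = (r1, y, R) → y[r1]yyyyyxy
Step 12: δ(r1, y) = (r2, y, R) → yy[r2]yyyyxy
Step 13: δ(r2, y) = (r2, y, L) → y[r2]yyyyyxy
Step 14: δ(r2, y) = (r2, y, L) → [r2]yyyyyyxy
Step 15: δ(r2, y) = (r2, y, L) → [r2]□yyyyyyxy
Step 16: δ(r2, □) = (r1, y, R) → y[r1]yyyyyyxy
Step 17: δ(r1, y) = (r2, y, R) → yy[r2]yyyyyxy
Step 18: δ(r2, y) = (r2, y, L) → y[r2]yyyyyyxy

The machine has not reached a halting state after 18 steps.
The machine did not halt within the 18-step bound.

Answer: No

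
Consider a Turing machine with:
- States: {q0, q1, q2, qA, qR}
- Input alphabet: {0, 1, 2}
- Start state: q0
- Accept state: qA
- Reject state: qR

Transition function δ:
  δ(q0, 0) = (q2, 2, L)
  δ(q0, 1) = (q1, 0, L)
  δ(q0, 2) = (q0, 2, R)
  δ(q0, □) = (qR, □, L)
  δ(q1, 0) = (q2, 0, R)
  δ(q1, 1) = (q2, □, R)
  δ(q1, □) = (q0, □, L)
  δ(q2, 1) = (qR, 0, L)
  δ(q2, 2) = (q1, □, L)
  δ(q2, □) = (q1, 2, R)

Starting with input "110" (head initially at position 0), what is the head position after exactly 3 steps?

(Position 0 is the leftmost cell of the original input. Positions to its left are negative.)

Execution trace (head position shown):
Step 0: [q0]110  (head at position 0)
Step 1: move left → [q1]□010  (head at position -1)
Step 2: move left → [q0]□□010  (head at position -2)
Step 3: move left → [qR]□□□010  (head at position -3)

After 3 steps, the head is at position -3.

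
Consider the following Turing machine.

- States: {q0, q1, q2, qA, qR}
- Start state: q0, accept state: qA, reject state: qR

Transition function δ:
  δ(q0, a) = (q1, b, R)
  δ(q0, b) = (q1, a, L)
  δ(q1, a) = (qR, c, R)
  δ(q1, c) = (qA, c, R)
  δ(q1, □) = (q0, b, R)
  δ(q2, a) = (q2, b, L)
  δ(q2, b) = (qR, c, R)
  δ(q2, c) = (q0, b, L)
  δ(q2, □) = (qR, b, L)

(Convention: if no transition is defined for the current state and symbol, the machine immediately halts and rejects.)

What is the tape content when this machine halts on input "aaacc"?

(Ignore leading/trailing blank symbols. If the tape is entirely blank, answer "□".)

Execution trace:
Initial: [q0]aaacc
Step 1: δ(q0, a) = (q1, b, R) → b[q1]aacc
Step 2: δ(q1, a) = (qR, c, R) → bc[qR]acc

The machine reaches the reject state qR and halts.

Final tape (ignoring leading/trailing blanks): bcacc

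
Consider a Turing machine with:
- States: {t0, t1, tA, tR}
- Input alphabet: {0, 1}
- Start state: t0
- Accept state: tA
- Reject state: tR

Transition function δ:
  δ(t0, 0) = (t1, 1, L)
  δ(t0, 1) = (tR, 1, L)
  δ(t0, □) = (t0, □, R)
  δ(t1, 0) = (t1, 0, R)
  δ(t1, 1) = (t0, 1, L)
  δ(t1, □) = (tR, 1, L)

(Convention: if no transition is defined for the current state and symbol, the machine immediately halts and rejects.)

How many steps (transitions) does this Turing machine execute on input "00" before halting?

Execution trace:
Initial: [t0]00
Step 1: δ(t0, 0) = (t1, 1, L) → [t1]□10
Step 2: δ(t1, □) = (tR, 1, L) → [tR]□110

The machine reaches the reject state tR and halts.

The machine executed 2 steps before halting.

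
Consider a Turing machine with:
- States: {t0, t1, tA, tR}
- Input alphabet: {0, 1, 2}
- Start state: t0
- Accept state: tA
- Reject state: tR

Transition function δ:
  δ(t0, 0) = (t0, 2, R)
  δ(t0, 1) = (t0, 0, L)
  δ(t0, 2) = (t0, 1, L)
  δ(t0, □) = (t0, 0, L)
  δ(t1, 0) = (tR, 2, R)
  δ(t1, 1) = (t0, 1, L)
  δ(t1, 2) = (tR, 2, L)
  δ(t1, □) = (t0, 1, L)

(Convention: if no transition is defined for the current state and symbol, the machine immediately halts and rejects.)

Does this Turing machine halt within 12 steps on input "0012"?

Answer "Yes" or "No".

Execution trace:
Initial: [t0]0012
Step 1: δ(t0, 0) = (t0, 2, R) → 2[t0]012
Step 2: δ(t0, 0) = (t0, 2, R) → 22[t0]12
Step 3: δ(t0, 1) = (t0, 0, L) → 2[t0]202
Step 4: δ(t0, 2) = (t0, 1, L) → [t0]2102
Step 5: δ(t0, 2) = (t0, 1, L) → [t0]□1102
Step 6: δ(t0, □) = (t0, 0, L) → [t0]□01102
Step 7: δ(t0, □) = (t0, 0, L) → [t0]□001102
Step 8: δ(t0, □) = (t0, 0, L) → [t0]□0001102
Step 9: δ(t0, □) = (t0, 0, L) → [t0]□00001102
Step 10: δ(t0, □) = (t0, 0, L) → [t0]□000001102
Step 11: δ(t0, □) = (t0, 0, L) → [t0]□0000001102
Step 12: δ(t0, □) = (t0, 0, L) → [t0]□00000001102

The machine has not reached a halting state after 12 steps.
The machine did not halt within the 12-step bound.

Answer: No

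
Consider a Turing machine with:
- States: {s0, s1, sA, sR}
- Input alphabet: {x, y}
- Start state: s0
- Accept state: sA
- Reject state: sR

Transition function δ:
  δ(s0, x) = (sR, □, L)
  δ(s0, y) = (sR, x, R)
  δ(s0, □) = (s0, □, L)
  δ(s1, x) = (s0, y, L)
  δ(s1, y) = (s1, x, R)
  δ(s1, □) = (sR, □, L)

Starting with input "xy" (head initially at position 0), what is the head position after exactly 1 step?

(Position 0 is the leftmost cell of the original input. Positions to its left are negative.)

Execution trace (head position shown):
Step 0: [s0]xy  (head at position 0)
Step 1: move left → [sR]□□y  (head at position -1)

After 1 step, the head is at position -1.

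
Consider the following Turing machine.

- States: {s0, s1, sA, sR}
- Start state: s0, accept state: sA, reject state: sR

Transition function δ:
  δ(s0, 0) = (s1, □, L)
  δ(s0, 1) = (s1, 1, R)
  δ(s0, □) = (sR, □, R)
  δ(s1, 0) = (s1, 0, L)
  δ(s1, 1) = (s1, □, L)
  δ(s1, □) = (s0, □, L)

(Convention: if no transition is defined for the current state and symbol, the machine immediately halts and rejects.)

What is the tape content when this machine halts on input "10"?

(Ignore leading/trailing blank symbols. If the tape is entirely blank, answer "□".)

Execution trace:
Initial: [s0]10
Step 1: δ(s0, 1) = (s1, 1, R) → 1[s1]0
Step 2: δ(s1, 0) = (s1, 0, L) → [s1]10
Step 3: δ(s1, 1) = (s1, □, L) → [s1]□□0
Step 4: δ(s1, □) = (s0, □, L) → [s0]□□□0
Step 5: δ(s0, □) = (sR, □, R) → □[sR]□□0

The machine reaches the reject state sR and halts.

Final tape (ignoring leading/trailing blanks): 0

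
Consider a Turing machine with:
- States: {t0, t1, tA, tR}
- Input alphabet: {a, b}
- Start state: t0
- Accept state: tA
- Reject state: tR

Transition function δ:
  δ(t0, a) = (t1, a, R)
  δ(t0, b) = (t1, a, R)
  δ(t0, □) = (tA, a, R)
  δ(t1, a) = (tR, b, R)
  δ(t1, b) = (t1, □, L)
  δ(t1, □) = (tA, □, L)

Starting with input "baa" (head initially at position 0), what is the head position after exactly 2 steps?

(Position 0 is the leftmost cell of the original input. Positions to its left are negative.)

Execution trace (head position shown):
Step 0: [t0]baa  (head at position 0)
Step 1: move right → a[t1]aa  (head at position 1)
Step 2: move right → ab[tR]a  (head at position 2)

After 2 steps, the head is at position 2.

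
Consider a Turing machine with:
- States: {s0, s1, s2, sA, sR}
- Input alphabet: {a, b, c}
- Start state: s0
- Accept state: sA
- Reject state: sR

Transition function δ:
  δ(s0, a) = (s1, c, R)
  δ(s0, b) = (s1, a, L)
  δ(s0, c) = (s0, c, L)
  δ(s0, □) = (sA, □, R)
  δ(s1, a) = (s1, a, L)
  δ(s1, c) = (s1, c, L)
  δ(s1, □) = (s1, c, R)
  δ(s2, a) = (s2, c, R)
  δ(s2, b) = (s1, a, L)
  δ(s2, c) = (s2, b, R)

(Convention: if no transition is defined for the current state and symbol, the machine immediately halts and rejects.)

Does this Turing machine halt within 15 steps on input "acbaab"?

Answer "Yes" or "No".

Execution trace:
Initial: [s0]acbaab
Step 1: δ(s0, a) = (s1, c, R) → c[s1]cbaab
Step 2: δ(s1, c) = (s1, c, L) → [s1]ccbaab
Step 3: δ(s1, c) = (s1, c, L) → [s1]□ccbaab
Step 4: δ(s1, □) = (s1, c, R) → c[s1]ccbaab
Step 5: δ(s1, c) = (s1, c, L) → [s1]cccbaab
Step 6: δ(s1, c) = (s1, c, L) → [s1]□cccbaab
Step 7: δ(s1, □) = (s1, c, R) → c[s1]cccbaab
Step 8: δ(s1, c) = (s1, c, L) → [s1]ccccbaab
Step 9: δ(s1, c) = (s1, c, L) → [s1]□ccccbaab
Step 10: δ(s1, □) = (s1, c, R) → c[s1]ccccbaab
Step 11: δ(s1, c) = (s1, c, L) → [s1]cccccbaab
Step 12: δ(s1, c) = (s1, c, L) → [s1]□cccccbaab
Step 13: δ(s1, □) = (s1, c, R) → c[s1]cccccbaab
Step 14: δ(s1, c) = (s1, c, L) → [s1]ccccccbaab
Step 15: δ(s1, c) = (s1, c, L) → [s1]□ccccccbaab

The machine has not reached a halting state after 15 steps.
The machine did not halt within the 15-step bound.

Answer: No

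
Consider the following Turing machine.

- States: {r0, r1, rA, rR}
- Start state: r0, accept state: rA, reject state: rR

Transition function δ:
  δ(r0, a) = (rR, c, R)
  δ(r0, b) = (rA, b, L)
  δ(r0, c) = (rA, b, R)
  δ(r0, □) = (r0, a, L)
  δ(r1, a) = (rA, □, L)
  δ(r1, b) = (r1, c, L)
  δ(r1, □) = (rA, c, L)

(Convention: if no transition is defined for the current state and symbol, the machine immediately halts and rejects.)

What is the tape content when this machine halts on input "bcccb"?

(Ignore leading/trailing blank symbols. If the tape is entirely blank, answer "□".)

Execution trace:
Initial: [r0]bcccb
Step 1: δ(r0, b) = (rA, b, L) → [rA]□bcccb

The machine reaches the accept state rA and halts.

Final tape (ignoring leading/trailing blanks): bcccb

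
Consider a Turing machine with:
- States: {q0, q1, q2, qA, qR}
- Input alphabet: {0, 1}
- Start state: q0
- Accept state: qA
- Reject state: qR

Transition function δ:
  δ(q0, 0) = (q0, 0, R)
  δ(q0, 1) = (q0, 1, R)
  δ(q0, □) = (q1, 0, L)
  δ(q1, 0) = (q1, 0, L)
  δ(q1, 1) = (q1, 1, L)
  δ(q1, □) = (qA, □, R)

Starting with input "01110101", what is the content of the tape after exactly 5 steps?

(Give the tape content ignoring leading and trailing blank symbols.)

Execution trace:
Initial: [q0]01110101
Step 1: δ(q0, 0) = (q0, 0, R) → 0[q0]1110101
Step 2: δ(q0, 1) = (q0, 1, R) → 01[q0]110101
Step 3: δ(q0, 1) = (q0, 1, R) → 011[q0]10101
Step 4: δ(q0, 1) = (q0, 1, R) → 0111[q0]0101
Step 5: δ(q0, 0) = (q0, 0, R) → 01110[q0]101

After 5 steps, the tape (ignoring leading/trailing blanks) is: 01110101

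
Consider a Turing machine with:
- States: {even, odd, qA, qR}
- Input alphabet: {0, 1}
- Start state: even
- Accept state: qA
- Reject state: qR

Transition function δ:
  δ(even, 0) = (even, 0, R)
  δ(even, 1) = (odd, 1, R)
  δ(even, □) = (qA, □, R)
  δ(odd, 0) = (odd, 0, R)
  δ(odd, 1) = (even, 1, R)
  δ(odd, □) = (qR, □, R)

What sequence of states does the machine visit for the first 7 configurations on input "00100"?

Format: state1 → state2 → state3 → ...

Execution trace:
Initial: [even]00100
Step 1: δ(even, 0) = (even, 0, R) → 0[even]0100
Step 2: δ(even, 0) = (even, 0, R) → 00[even]100
Step 3: δ(even, 1) = (odd, 1, R) → 001[odd]00
Step 4: δ(odd, 0) = (odd, 0, R) → 0010[odd]0
Step 5: δ(odd, 0) = (odd, 0, R) → 00100[odd]□
Step 6: δ(odd, □) = (qR, □, R) → 00100□[qR]□

The machine reaches the reject state qR and halts.

State sequence: even → even → even → odd → odd → odd → qR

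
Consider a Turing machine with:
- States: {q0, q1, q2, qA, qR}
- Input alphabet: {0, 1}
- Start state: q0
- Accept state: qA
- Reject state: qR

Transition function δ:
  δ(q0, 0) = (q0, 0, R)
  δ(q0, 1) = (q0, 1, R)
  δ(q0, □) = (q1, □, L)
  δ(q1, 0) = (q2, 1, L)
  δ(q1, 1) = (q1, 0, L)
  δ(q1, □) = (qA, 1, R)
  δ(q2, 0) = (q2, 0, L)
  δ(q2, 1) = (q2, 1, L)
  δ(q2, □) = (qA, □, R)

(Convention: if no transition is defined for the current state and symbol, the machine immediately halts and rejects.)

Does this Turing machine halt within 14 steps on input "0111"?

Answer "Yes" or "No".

Execution trace:
Initial: [q0]0111
Step 1: δ(q0, 0) = (q0, 0, R) → 0[q0]111
Step 2: δ(q0, 1) = (q0, 1, R) → 01[q0]11
Step 3: δ(q0, 1) = (q0, 1, R) → 011[q0]1
Step 4: δ(q0, 1) = (q0, 1, R) → 0111[q0]□
Step 5: δ(q0, □) = (q1, □, L) → 011[q1]1□
Step 6: δ(q1, 1) = (q1, 0, L) → 01[q1]10□
Step 7: δ(q1, 1) = (q1, 0, L) → 0[q1]100□
Step 8: δ(q1, 1) = (q1, 0, L) → [q1]0000□
Step 9: δ(q1, 0) = (q2, 1, L) → [q2]□1000□
Step 10: δ(q2, □) = (qA, □, R) → □[qA]1000□

The machine reaches the accept state qA and halts.
The machine halted after 10 steps (within the 14-step bound).

Answer: Yes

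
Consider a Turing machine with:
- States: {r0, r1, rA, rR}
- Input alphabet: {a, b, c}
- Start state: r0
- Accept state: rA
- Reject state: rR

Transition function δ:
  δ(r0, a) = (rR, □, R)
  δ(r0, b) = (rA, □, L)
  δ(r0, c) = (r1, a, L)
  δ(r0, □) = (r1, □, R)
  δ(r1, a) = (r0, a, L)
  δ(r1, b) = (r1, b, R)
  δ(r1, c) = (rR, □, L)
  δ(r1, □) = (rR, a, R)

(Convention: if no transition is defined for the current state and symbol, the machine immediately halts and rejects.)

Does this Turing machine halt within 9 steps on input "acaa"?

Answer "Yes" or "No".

Execution trace:
Initial: [r0]acaa
Step 1: δ(r0, a) = (rR, □, R) → □[rR]caa

The machine reaches the reject state rR and halts.
The machine halted after 1 step (within the 9-step bound).

Answer: Yes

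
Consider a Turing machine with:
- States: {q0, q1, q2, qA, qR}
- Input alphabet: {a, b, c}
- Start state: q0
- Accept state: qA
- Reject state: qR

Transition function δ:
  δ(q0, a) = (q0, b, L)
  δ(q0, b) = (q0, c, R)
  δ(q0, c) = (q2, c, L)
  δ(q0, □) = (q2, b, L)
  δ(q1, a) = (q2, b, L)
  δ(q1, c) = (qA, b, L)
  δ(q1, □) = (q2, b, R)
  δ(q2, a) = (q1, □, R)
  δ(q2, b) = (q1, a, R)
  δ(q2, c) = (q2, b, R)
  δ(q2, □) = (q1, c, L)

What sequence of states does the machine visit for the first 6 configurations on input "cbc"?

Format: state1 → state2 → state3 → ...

Execution trace:
Initial: [q0]cbc
Step 1: δ(q0, c) = (q2, c, L) → [q2]□cbc
Step 2: δ(q2, □) = (q1, c, L) → [q1]□ccbc
Step 3: δ(q1, □) = (q2, b, R) → b[q2]ccbc
Step 4: δ(q2, c) = (q2, b, R) → bb[q2]cbc
Step 5: δ(q2, c) = (q2, b, R) → bbb[q2]bc

State sequence: q0 → q2 → q1 → q2 → q2 → q2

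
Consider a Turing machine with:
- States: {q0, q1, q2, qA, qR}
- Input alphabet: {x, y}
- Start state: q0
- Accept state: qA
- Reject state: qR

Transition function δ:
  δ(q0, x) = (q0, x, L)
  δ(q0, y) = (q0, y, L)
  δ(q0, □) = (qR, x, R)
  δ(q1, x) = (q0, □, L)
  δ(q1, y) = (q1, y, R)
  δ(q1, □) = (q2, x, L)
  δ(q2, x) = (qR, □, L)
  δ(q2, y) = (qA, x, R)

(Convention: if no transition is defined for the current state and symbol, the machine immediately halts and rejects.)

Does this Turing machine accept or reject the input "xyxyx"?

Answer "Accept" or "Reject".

Execution trace:
Initial: [q0]xyxyx
Step 1: δ(q0, x) = (q0, x, L) → [q0]□xyxyx
Step 2: δ(q0, □) = (qR, x, R) → x[qR]xyxyx

The machine reaches the reject state qR and halts.

Answer: Reject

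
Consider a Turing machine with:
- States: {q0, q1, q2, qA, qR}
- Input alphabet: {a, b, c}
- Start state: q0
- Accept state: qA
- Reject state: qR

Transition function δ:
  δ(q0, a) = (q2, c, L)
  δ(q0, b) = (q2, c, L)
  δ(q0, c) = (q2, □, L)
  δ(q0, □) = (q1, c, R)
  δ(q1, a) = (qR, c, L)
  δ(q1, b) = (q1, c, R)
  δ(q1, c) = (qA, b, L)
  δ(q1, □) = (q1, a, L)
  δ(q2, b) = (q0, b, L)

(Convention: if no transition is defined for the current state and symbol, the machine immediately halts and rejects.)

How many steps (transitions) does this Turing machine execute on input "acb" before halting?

Execution trace:
Initial: [q0]acb
Step 1: δ(q0, a) = (q2, c, L) → [q2]□ccb

No transition is defined for δ(q2, □). By convention the machine halts and rejects.

The machine executed 1 step before halting.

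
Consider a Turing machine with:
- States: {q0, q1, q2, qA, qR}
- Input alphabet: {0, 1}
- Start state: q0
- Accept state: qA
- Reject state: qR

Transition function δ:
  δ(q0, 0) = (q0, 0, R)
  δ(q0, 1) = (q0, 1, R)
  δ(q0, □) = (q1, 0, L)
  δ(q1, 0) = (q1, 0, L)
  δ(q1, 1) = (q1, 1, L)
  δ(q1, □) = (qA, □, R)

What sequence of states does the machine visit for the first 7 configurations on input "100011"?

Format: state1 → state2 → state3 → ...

Execution trace:
Initial: [q0]100011
Step 1: δ(q0, 1) = (q0, 1, R) → 1[q0]00011
Step 2: δ(q0, 0) = (q0, 0, R) → 10[q0]0011
Step 3: δ(q0, 0) = (q0, 0, R) → 100[q0]011
Step 4: δ(q0, 0) = (q0, 0, R) → 1000[q0]11
Step 5: δ(q0, 1) = (q0, 1, R) → 10001[q0]1
Step 6: δ(q0, 1) = (q0, 1, R) → 100011[q0]□

State sequence: q0 → q0 → q0 → q0 → q0 → q0 → q0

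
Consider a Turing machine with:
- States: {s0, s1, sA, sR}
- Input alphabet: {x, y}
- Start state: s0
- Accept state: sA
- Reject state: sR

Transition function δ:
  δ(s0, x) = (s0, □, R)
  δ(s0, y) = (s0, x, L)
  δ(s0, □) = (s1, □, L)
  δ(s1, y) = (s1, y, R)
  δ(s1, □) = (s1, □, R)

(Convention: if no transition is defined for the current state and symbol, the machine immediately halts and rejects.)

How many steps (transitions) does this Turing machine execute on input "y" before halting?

Execution trace:
Initial: [s0]y
Step 1: δ(s0, y) = (s0, x, L) → [s0]□x
Step 2: δ(s0, □) = (s1, □, L) → [s1]□□x
Step 3: δ(s1, □) = (s1, □, R) → □[s1]□x
Step 4: δ(s1, □) = (s1, □, R) → □□[s1]x

No transition is defined for δ(s1, x). By convention the machine halts and rejects.

The machine executed 4 steps before halting.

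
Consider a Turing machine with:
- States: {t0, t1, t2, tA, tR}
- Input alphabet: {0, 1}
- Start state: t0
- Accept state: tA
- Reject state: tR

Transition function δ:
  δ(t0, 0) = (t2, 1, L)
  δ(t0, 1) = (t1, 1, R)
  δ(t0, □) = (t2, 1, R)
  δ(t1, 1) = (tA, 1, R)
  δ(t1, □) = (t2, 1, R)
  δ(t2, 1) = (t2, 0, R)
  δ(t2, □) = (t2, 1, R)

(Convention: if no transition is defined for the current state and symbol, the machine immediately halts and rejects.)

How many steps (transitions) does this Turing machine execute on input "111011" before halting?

Execution trace:
Initial: [t0]111011
Step 1: δ(t0, 1) = (t1, 1, R) → 1[t1]11011
Step 2: δ(t1, 1) = (tA, 1, R) → 11[tA]1011

The machine reaches the accept state tA and halts.

The machine executed 2 steps before halting.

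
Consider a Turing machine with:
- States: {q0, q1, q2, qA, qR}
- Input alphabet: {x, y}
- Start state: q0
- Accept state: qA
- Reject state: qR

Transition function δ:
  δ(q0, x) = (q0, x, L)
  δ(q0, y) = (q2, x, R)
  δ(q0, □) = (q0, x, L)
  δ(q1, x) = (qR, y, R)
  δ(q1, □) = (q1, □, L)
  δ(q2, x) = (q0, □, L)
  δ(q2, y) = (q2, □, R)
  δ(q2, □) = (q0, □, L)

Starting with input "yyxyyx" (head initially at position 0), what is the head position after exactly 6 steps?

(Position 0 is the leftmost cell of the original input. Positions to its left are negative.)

Execution trace (head position shown):
Step 0: [q0]yyxyyx  (head at position 0)
Step 1: move right → x[q2]yxyyx  (head at position 1)
Step 2: move right → x□[q2]xyyx  (head at position 2)
Step 3: move left → x[q0]□□yyx  (head at position 1)
Step 4: move left → [q0]xx□yyx  (head at position 0)
Step 5: move left → [q0]□xx□yyx  (head at position -1)
Step 6: move left → [q0]□xxx□yyx  (head at position -2)

After 6 steps, the head is at position -2.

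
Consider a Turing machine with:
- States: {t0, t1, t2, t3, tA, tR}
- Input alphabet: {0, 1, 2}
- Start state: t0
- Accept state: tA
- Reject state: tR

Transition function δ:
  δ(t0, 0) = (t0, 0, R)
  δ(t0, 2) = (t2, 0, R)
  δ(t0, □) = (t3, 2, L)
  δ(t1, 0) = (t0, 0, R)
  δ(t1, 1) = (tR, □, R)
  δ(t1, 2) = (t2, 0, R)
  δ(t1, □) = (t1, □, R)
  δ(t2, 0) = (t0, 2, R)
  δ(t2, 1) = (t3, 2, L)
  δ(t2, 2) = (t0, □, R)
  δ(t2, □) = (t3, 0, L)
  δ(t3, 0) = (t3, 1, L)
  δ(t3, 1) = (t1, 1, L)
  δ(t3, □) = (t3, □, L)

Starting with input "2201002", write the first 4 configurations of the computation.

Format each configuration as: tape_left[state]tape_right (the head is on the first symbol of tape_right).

Transitions applied:
Step 1: δ(t0, 2) = (t2, 0, R)
Step 2: δ(t2, 2) = (t0, □, R)
Step 3: δ(t0, 0) = (t0, 0, R)

The first 4 configurations are:
[t0]2201002 ⊢ 0[t2]201002 ⊢ 0□[t0]01002 ⊢ 0□0[t0]1002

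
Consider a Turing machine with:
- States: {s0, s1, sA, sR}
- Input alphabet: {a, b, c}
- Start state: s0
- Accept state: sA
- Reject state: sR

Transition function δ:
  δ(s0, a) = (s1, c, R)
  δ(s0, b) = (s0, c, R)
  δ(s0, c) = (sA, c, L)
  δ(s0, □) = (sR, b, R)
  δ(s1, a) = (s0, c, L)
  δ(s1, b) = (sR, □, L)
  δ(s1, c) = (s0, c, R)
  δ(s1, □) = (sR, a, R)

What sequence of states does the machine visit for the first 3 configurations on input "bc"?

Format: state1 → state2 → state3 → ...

Execution trace:
Initial: [s0]bc
Step 1: δ(s0, b) = (s0, c, R) → c[s0]c
Step 2: δ(s0, c) = (sA, c, L) → [sA]cc

The machine reaches the accept state sA and halts.

State sequence: s0 → s0 → sA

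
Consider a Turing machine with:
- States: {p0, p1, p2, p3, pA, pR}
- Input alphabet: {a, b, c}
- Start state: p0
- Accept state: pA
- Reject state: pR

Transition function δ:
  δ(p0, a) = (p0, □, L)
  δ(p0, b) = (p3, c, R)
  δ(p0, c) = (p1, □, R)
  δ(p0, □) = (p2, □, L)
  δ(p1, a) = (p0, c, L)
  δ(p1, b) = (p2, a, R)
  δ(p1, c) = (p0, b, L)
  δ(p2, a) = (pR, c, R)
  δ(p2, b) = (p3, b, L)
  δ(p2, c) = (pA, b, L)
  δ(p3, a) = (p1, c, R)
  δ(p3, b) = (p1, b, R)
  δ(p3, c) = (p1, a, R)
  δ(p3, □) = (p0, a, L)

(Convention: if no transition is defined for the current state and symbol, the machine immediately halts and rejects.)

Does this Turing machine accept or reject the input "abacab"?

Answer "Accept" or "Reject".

Execution trace:
Initial: [p0]abacab
Step 1: δ(p0, a) = (p0, □, L) → [p0]□□bacab
Step 2: δ(p0, □) = (p2, □, L) → [p2]□□□bacab

No transition is defined for δ(p2, □). By convention the machine halts and rejects.

Answer: Reject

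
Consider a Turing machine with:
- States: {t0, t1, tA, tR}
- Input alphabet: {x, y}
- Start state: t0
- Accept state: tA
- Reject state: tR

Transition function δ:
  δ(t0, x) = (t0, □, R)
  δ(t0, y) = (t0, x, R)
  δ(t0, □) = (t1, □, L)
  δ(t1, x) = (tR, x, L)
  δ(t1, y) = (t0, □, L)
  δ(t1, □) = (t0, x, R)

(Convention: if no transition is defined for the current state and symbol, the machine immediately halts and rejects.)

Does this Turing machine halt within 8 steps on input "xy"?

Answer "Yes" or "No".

Execution trace:
Initial: [t0]xy
Step 1: δ(t0, x) = (t0, □, R) → □[t0]y
Step 2: δ(t0, y) = (t0, x, R) → □x[t0]□
Step 3: δ(t0, □) = (t1, □, L) → □[t1]x□
Step 4: δ(t1, x) = (tR, x, L) → [tR]□x□

The machine reaches the reject state tR and halts.
The machine halted after 4 steps (within the 8-step bound).

Answer: Yes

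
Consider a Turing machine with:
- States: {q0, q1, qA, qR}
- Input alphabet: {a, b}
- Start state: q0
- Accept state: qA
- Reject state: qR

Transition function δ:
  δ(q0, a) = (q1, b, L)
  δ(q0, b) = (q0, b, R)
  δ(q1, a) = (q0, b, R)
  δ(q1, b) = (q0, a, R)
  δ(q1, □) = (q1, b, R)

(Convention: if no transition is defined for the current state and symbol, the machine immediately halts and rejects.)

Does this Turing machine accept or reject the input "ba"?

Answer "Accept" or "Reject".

Execution trace:
Initial: [q0]ba
Step 1: δ(q0, b) = (q0, b, R) → b[q0]a
Step 2: δ(q0, a) = (q1, b, L) → [q1]bb
Step 3: δ(q1, b) = (q0, a, R) → a[q0]b
Step 4: δ(q0, b) = (q0, b, R) → ab[q0]□

No transition is defined for δ(q0, □). By convention the machine halts and rejects.

Answer: Reject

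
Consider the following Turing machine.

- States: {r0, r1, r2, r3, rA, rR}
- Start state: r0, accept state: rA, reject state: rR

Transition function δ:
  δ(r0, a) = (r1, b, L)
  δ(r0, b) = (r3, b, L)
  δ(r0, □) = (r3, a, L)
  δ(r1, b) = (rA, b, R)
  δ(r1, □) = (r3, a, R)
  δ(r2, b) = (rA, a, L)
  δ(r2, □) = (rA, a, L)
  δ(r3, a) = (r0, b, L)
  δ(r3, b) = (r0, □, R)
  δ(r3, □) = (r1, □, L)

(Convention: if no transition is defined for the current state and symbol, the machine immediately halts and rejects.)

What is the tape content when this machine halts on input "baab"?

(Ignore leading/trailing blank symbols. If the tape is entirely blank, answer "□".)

Execution trace:
Initial: [r0]baab
Step 1: δ(r0, b) = (r3, b, L) → [r3]□baab
Step 2: δ(r3, □) = (r1, □, L) → [r1]□□baab
Step 3: δ(r1, □) = (r3, a, R) → a[r3]□baab
Step 4: δ(r3, □) = (r1, □, L) → [r1]a□baab

No transition is defined for δ(r1, a). By convention the machine halts and rejects.

Final tape (ignoring leading/trailing blanks): a□baab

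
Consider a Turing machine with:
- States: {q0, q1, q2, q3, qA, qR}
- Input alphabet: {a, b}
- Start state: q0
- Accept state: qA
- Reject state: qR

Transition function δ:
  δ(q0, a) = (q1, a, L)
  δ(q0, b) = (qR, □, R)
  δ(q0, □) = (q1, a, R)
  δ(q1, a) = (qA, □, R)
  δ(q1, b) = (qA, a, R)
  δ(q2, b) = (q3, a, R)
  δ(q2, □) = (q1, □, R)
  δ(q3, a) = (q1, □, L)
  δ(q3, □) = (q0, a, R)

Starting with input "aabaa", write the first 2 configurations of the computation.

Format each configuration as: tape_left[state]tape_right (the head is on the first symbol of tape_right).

Transitions applied:
Step 1: δ(q0, a) = (q1, a, L)

The first 2 configurations are:
[q0]aabaa ⊢ [q1]□aabaa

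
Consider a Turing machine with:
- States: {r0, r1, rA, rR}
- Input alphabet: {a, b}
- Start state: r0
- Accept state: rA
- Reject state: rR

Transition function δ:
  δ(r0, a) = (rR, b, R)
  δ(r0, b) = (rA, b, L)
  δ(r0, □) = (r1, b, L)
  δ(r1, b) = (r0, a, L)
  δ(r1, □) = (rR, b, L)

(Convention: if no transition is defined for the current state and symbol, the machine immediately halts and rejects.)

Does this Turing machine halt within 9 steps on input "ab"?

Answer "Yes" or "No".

Execution trace:
Initial: [r0]ab
Step 1: δ(r0, a) = (rR, b, R) → b[rR]b

The machine reaches the reject state rR and halts.
The machine halted after 1 step (within the 9-step bound).

Answer: Yes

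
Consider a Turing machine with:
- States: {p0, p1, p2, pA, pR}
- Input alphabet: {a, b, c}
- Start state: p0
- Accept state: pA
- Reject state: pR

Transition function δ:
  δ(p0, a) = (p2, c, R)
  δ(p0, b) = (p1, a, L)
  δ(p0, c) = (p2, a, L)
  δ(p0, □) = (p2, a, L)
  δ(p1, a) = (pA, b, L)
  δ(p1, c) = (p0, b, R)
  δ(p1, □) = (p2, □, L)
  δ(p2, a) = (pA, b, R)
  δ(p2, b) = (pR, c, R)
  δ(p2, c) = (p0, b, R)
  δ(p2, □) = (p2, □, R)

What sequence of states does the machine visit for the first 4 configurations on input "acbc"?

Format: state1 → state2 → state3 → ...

Execution trace:
Initial: [p0]acbc
Step 1: δ(p0, a) = (p2, c, R) → c[p2]cbc
Step 2: δ(p2, c) = (p0, b, R) → cb[p0]bc
Step 3: δ(p0, b) = (p1, a, L) → c[p1]bac

No transition is defined for δ(p1, b). By convention the machine halts and rejects.

State sequence: p0 → p2 → p0 → p1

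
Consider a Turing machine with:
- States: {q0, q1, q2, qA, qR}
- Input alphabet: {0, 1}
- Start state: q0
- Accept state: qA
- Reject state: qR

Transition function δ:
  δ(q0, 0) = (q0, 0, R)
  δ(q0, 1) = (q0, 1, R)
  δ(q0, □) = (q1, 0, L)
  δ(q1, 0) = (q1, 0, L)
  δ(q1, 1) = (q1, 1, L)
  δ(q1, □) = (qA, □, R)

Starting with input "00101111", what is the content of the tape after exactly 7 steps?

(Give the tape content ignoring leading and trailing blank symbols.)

Execution trace:
Initial: [q0]00101111
Step 1: δ(q0, 0) = (q0, 0, R) → 0[q0]0101111
Step 2: δ(q0, 0) = (q0, 0, R) → 00[q0]101111
Step 3: δ(q0, 1) = (q0, 1, R) → 001[q0]01111
Step 4: δ(q0, 0) = (q0, 0, R) → 0010[q0]1111
Step 5: δ(q0, 1) = (q0, 1, R) → 00101[q0]111
Step 6: δ(q0, 1) = (q0, 1, R) → 001011[q0]11
Step 7: δ(q0, 1) = (q0, 1, R) → 0010111[q0]1

After 7 steps, the tape (ignoring leading/trailing blanks) is: 00101111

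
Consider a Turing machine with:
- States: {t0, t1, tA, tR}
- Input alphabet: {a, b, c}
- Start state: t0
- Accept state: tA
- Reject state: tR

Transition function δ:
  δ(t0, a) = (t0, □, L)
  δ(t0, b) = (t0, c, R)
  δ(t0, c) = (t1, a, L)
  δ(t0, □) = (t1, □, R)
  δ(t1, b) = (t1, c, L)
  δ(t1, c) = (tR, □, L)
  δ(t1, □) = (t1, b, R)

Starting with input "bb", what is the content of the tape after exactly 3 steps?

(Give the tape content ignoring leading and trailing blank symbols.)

Execution trace:
Initial: [t0]bb
Step 1: δ(t0, b) = (t0, c, R) → c[t0]b
Step 2: δ(t0, b) = (t0, c, R) → cc[t0]□
Step 3: δ(t0, □) = (t1, □, R) → cc□[t1]□

After 3 steps, the tape (ignoring leading/trailing blanks) is: cc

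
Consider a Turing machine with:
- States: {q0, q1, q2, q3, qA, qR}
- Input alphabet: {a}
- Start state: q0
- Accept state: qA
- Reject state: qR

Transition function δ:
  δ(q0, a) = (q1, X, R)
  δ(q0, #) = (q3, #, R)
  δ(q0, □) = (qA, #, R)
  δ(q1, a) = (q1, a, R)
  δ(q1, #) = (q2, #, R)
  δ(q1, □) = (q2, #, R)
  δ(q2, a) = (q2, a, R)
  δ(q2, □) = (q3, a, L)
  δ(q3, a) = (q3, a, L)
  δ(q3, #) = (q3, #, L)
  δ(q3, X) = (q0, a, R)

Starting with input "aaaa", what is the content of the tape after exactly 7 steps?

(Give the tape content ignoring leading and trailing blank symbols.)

Execution trace:
Initial: [q0]aaaa
Step 1: δ(q0, a) = (q1, X, R) → X[q1]aaa
Step 2: δ(q1, a) = (q1, a, R) → Xa[q1]aa
Step 3: δ(q1, a) = (q1, a, R) → Xaa[q1]a
Step 4: δ(q1, a) = (q1, a, R) → Xaaa[q1]□
Step 5: δ(q1, □) = (q2, #, R) → Xaaa#[q2]□
Step 6: δ(q2, □) = (q3, a, L) → Xaaa[q3]#a
Step 7: δ(q3, #) = (q3, #, L) → Xaa[q3]a#a

After 7 steps, the tape (ignoring leading/trailing blanks) is: Xaaa#a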